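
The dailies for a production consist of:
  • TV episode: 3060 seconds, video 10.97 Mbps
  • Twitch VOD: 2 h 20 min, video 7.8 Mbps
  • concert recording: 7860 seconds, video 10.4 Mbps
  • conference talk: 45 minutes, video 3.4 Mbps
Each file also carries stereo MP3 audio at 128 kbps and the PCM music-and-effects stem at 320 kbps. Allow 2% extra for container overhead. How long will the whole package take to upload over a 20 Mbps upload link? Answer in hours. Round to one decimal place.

Audio total: 128 + 320 = 448 kbps = 0.448 Mbps.
TV episode: 11.418 Mbps × 3060 s × 1.02 = 35637.9 Mb
Twitch VOD: 8.248 Mbps × 8400 s × 1.02 = 70668.9 Mb
concert recording: 10.848 Mbps × 7860 s × 1.02 = 86970.6 Mb
conference talk: 3.848 Mbps × 2700 s × 1.02 = 10597.4 Mb
Total: 203874.7 Mb = 25484.3 MB.
At 20 Mbps: 203874.7 / 20 = 10194 s ≈ 2.83 hours.

2.8 hours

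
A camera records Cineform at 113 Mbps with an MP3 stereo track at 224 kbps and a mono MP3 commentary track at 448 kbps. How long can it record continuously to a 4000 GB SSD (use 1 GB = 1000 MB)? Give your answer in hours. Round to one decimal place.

Audio total: 224 + 448 = 672 kbps = 0.672 Mbps.
Total bitrate: 113 + 0.672 = 113.672 Mbps.
Capacity: 4000 GB = 32,000,000 Mb.
Recording time: 32,000,000 / 113.672 = 281,512 s ≈ 78.2 hours.

78.2 hours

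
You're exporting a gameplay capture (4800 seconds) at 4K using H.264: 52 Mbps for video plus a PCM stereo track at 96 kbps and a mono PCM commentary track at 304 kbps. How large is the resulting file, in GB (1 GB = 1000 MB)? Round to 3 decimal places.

Audio total: 96 + 304 = 400 kbps = 0.400 Mbps.
Total bitrate: 52 + 0.400 = 52.400 Mbps.
Stream data: 52.400 Mbps × 4800 s = 251520.0 Mb.
251,520 Mb ÷ 8 = 31,440 MB → 31.44 GB.

31.440 GB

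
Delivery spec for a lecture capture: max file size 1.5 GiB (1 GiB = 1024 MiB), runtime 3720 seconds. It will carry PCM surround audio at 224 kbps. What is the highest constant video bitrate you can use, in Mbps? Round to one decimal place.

Budget: 1.5 GiB = 12884.9 Mb.
Total bitrate budget: 12884.9 Mb / 3720 s = 3.464 Mbps.
Audio: 224 kbps = 0.224 Mbps.
Video: 3.464 − 0.224 = 3.240 Mbps.

3.2 Mbps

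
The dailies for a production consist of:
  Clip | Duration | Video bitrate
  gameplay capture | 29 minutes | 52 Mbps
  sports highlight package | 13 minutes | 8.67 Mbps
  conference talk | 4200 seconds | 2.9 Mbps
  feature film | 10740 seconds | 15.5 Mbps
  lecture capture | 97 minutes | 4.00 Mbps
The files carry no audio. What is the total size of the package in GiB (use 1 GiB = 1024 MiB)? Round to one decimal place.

34.8 GiB

gameplay capture: 52.000 Mbps × 1740 s = 90480.0 Mb
sports highlight package: 8.670 Mbps × 780 s = 6762.6 Mb
conference talk: 2.900 Mbps × 4200 s = 12180.0 Mb
feature film: 15.500 Mbps × 10740 s = 166470.0 Mb
lecture capture: 4.000 Mbps × 5820 s = 23280.0 Mb
Total: 299172.6 Mb = 37396.6 MB.
= 34.83 GiB.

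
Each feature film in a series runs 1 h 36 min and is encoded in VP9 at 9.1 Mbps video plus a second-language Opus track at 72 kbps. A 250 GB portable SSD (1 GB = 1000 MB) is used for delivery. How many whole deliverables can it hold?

1 h 36 min = 96 min = 5760 s
Audio: 72 kbps = 0.072 Mbps.
Total bitrate: 9.172 Mbps.
Per item: 9.172 Mbps × 5760 s = 52,831 Mb = 6,604 MB.
Capacity: 250 GB = 2,000,000 Mb; 37.86 items → 37 complete.

37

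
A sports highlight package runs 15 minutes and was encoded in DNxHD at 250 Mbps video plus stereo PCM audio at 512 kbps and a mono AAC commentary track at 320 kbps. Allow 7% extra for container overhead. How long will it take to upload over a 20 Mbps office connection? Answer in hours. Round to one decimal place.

15 min = 900 s
Audio total: 512 + 320 = 832 kbps = 0.832 Mbps.
Total bitrate: 250.832 Mbps.
File: 250.832 Mbps × 900 s = 225748.8 Mb.
With 7% container overhead: ×1.07. → 241551.2 Mb.
At 20 Mbps: 241551.2 / 20 = 12077.6 s ≈ 3.35 hours.

3.4 hours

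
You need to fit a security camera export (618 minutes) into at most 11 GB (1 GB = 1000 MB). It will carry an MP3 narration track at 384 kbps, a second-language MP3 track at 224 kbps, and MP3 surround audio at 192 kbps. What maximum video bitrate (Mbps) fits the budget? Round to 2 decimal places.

Budget: 11 GB = 88000.0 Mb.
618 min = 37080 s
Total bitrate budget: 88000.0 Mb / 37080 s = 2.373 Mbps.
Audio total: 384 + 224 + 192 = 800 kbps = 0.800 Mbps.
Video: 2.373 − 0.800 = 1.573 Mbps.

1.57 Mbps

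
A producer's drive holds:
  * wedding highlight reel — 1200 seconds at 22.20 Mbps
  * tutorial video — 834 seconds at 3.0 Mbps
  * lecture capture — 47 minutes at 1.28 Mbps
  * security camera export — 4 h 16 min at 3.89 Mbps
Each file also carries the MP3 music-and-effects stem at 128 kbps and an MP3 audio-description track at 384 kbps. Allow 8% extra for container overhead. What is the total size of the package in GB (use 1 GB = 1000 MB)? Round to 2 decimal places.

Audio total: 128 + 384 = 512 kbps = 0.512 Mbps.
wedding highlight reel: 22.712 Mbps × 1200 s × 1.08 = 29434.8 Mb
tutorial video: 3.512 Mbps × 834 s × 1.08 = 3163.3 Mb
lecture capture: 1.792 Mbps × 2820 s × 1.08 = 5457.7 Mb
security camera export: 4.402 Mbps × 15360 s × 1.08 = 73023.9 Mb
Total: 111079.7 Mb = 13885.0 MB.
= 13.88 GB.

13.88 GB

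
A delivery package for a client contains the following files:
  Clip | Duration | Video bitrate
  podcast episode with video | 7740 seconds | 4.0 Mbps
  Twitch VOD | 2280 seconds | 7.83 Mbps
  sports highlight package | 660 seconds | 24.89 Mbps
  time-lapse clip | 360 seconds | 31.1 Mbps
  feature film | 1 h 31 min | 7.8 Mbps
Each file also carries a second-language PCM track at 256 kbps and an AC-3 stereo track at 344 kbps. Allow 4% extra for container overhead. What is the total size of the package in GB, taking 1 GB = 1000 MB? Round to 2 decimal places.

Audio total: 256 + 344 = 600 kbps = 0.600 Mbps.
podcast episode with video: 4.600 Mbps × 7740 s × 1.04 = 37028.2 Mb
Twitch VOD: 8.430 Mbps × 2280 s × 1.04 = 19989.2 Mb
sports highlight package: 25.490 Mbps × 660 s × 1.04 = 17496.3 Mb
time-lapse clip: 31.700 Mbps × 360 s × 1.04 = 11868.5 Mb
feature film: 8.400 Mbps × 5460 s × 1.04 = 47698.6 Mb
Total: 134080.8 Mb = 16760.1 MB.
= 16.76 GB.

16.76 GB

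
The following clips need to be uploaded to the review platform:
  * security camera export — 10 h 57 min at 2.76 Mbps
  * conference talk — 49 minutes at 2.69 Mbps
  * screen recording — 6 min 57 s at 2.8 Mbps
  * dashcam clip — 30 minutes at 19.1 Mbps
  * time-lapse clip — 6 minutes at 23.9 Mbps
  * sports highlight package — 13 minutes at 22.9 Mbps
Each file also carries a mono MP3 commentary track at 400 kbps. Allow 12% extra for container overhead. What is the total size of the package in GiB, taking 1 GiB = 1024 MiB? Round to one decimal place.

Audio: 400 kbps = 0.400 Mbps.
security camera export: 3.160 Mbps × 39420 s × 1.12 = 139515.3 Mb
conference talk: 3.090 Mbps × 2940 s × 1.12 = 10174.8 Mb
screen recording: 3.200 Mbps × 417 s × 1.12 = 1494.5 Mb
dashcam clip: 19.500 Mbps × 1800 s × 1.12 = 39312.0 Mb
time-lapse clip: 24.300 Mbps × 360 s × 1.12 = 9797.8 Mb
sports highlight package: 23.300 Mbps × 780 s × 1.12 = 20354.9 Mb
Total: 220649.2 Mb = 27581.1 MB.
= 25.69 GiB.

25.7 GiB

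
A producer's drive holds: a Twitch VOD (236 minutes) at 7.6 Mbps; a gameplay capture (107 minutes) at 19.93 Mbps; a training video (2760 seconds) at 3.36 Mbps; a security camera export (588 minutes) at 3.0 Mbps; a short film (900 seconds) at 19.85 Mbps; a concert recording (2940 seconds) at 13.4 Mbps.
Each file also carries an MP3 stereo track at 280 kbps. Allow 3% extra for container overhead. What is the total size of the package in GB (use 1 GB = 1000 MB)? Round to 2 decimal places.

Audio: 280 kbps = 0.280 Mbps.
Twitch VOD: 7.880 Mbps × 14160 s × 1.03 = 114928.2 Mb
gameplay capture: 20.210 Mbps × 6420 s × 1.03 = 133640.6 Mb
training video: 3.640 Mbps × 2760 s × 1.03 = 10347.8 Mb
security camera export: 3.280 Mbps × 35280 s × 1.03 = 119190.0 Mb
short film: 20.130 Mbps × 900 s × 1.03 = 18660.5 Mb
concert recording: 13.680 Mbps × 2940 s × 1.03 = 41425.8 Mb
Total: 438192.9 Mb = 54774.1 MB.
= 54.77 GB.

54.77 GB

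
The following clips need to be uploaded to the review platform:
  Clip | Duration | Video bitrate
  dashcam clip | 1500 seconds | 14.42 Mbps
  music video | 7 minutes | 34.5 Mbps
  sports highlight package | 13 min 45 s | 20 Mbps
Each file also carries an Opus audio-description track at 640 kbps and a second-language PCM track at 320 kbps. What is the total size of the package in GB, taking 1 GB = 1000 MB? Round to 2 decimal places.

6.91 GB

Audio total: 640 + 320 = 960 kbps = 0.960 Mbps.
dashcam clip: 15.380 Mbps × 1500 s = 23070.0 Mb
music video: 35.460 Mbps × 420 s = 14893.2 Mb
sports highlight package: 20.960 Mbps × 825 s = 17292.0 Mb
Total: 55255.2 Mb = 6906.9 MB.
= 6.907 GB.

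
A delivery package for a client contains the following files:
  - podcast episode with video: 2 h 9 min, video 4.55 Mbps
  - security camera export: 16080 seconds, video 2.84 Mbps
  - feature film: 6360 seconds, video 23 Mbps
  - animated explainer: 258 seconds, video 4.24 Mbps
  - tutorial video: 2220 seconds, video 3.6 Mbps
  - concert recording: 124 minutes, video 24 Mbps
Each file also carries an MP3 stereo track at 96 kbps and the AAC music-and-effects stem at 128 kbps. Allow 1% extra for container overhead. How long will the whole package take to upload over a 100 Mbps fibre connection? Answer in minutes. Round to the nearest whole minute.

71 minutes

Audio total: 96 + 128 = 224 kbps = 0.224 Mbps.
podcast episode with video: 4.774 Mbps × 7740 s × 1.01 = 37320.3 Mb
security camera export: 3.064 Mbps × 16080 s × 1.01 = 49761.8 Mb
feature film: 23.224 Mbps × 6360 s × 1.01 = 149181.7 Mb
animated explainer: 4.464 Mbps × 258 s × 1.01 = 1163.2 Mb
tutorial video: 3.824 Mbps × 2220 s × 1.01 = 8574.2 Mb
concert recording: 24.224 Mbps × 7440 s × 1.01 = 182028.8 Mb
Total: 428030.0 Mb = 53503.7 MB.
At 100 Mbps: 428030.0 / 100 = 4280 s ≈ 71.3 minutes.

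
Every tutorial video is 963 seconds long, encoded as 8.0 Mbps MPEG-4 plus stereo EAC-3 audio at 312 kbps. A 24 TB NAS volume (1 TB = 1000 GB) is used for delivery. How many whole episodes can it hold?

23986

Audio: 312 kbps = 0.312 Mbps.
Total bitrate: 8.312 Mbps.
Per item: 8.312 Mbps × 963 s = 8,004 Mb = 1,001 MB.
Capacity: 24 TB = 192,000,000 Mb; 23986.64 items → 23986 complete.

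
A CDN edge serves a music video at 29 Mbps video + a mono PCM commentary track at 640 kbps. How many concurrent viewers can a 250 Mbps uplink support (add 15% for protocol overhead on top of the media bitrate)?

7

Audio: 640 kbps = 0.640 Mbps.
Per-viewer media rate: 29.640 Mbps.
On the wire with 15% overhead: 34.086 Mbps.
250 Mbps = 250.0 Mbps; 250.0 / 34.086 = 7.33 → 7 viewers.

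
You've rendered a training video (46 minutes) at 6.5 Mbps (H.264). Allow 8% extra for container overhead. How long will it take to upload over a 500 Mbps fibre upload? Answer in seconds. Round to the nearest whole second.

39 seconds

46 min = 2760 s
File: 6.500 Mbps × 2760 s = 17940.0 Mb.
With 8% container overhead: ×1.08. → 19375.2 Mb.
At 500 Mbps: 19375.2 / 500 = 38.8 s ≈ 38.8 seconds.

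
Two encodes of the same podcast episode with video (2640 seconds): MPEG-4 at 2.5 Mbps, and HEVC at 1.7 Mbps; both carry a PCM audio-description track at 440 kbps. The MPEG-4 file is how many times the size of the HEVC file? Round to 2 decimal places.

1.37

Audio: 440 kbps = 0.440 Mbps.
MPEG-4: 2.940 Mbps × 2640 s = 7761.6 Mb = 0.904 GiB.
HEVC: 2.140 Mbps × 2640 s = 5649.6 Mb = 0.658 GiB.
Ratio: 0.904 / 0.658 = 1.374.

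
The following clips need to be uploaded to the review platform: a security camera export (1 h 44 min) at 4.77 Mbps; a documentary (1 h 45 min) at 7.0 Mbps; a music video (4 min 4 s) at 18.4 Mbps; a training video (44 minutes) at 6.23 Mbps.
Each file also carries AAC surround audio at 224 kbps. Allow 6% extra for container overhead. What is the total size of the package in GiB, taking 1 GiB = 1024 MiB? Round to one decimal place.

Audio: 224 kbps = 0.224 Mbps.
security camera export: 4.994 Mbps × 6240 s × 1.06 = 33032.3 Mb
documentary: 7.224 Mbps × 6300 s × 1.06 = 48241.9 Mb
music video: 18.624 Mbps × 244 s × 1.06 = 4816.9 Mb
training video: 6.454 Mbps × 2640 s × 1.06 = 18060.9 Mb
Total: 104152.0 Mb = 13019.0 MB.
= 12.12 GiB.

12.1 GiB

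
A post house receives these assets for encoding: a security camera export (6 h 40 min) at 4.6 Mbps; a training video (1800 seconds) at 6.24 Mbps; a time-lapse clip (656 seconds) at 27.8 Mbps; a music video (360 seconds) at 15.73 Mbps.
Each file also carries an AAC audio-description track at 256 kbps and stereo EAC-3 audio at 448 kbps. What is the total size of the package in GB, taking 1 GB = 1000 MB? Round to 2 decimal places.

Audio total: 256 + 448 = 704 kbps = 0.704 Mbps.
security camera export: 5.304 Mbps × 24000 s = 127296.0 Mb
training video: 6.944 Mbps × 1800 s = 12499.2 Mb
time-lapse clip: 28.504 Mbps × 656 s = 18698.6 Mb
music video: 16.434 Mbps × 360 s = 5916.2 Mb
Total: 164410.1 Mb = 20551.3 MB.
= 20.55 GB.

20.55 GB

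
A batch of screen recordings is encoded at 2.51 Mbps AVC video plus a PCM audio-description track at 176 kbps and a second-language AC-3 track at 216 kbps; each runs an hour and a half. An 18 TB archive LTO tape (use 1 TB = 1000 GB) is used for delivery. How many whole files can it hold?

1.5 h = 5400 s
Audio total: 176 + 216 = 392 kbps = 0.392 Mbps.
Total bitrate: 2.902 Mbps.
Per item: 2.902 Mbps × 5400 s = 15,671 Mb = 1,959 MB.
Capacity: 18 TB = 144,000,000 Mb; 9189.07 items → 9189 complete.

9189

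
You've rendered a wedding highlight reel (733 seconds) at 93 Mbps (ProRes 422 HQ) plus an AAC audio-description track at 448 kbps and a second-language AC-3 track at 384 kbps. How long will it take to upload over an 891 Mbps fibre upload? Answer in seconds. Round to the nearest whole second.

Audio total: 448 + 384 = 832 kbps = 0.832 Mbps.
Total bitrate: 93.832 Mbps.
File: 93.832 Mbps × 733 s = 68778.9 Mb.
At 891 Mbps: 68778.9 / 891 = 77.2 s ≈ 77.2 seconds.

77 seconds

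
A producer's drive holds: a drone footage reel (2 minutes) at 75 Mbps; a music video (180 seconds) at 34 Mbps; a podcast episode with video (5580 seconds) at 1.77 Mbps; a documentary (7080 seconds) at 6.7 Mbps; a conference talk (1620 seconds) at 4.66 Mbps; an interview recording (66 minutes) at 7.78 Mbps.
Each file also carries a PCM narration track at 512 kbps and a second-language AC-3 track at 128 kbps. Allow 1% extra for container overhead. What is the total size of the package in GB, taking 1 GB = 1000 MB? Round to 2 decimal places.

Audio total: 512 + 128 = 640 kbps = 0.640 Mbps.
drone footage reel: 75.640 Mbps × 120 s × 1.01 = 9167.6 Mb
music video: 34.640 Mbps × 180 s × 1.01 = 6297.6 Mb
podcast episode with video: 2.410 Mbps × 5580 s × 1.01 = 13582.3 Mb
documentary: 7.340 Mbps × 7080 s × 1.01 = 52486.9 Mb
conference talk: 5.300 Mbps × 1620 s × 1.01 = 8671.9 Mb
interview recording: 8.420 Mbps × 3960 s × 1.01 = 33676.6 Mb
Total: 123882.8 Mb = 15485.3 MB.
= 15.49 GB.

15.49 GB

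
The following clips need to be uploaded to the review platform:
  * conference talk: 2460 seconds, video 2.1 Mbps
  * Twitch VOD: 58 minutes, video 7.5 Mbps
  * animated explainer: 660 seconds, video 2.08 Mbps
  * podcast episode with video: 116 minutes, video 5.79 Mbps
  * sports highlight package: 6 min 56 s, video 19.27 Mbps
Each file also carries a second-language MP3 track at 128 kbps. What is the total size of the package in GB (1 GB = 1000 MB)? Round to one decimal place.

10.3 GB

Audio: 128 kbps = 0.128 Mbps.
conference talk: 2.228 Mbps × 2460 s = 5480.9 Mb
Twitch VOD: 7.628 Mbps × 3480 s = 26545.4 Mb
animated explainer: 2.208 Mbps × 660 s = 1457.3 Mb
podcast episode with video: 5.918 Mbps × 6960 s = 41189.3 Mb
sports highlight package: 19.398 Mbps × 416 s = 8069.6 Mb
Total: 82742.4 Mb = 10342.8 MB.
= 10.34 GB.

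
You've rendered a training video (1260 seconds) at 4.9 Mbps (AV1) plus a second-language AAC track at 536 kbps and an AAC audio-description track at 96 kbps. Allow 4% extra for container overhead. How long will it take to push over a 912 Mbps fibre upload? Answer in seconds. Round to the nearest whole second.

8 seconds

Audio total: 536 + 96 = 632 kbps = 0.632 Mbps.
Total bitrate: 5.532 Mbps.
File: 5.532 Mbps × 1260 s = 6970.3 Mb.
With 4% container overhead: ×1.04. → 7249.1 Mb.
At 912 Mbps: 7249.1 / 912 = 7.9 s ≈ 7.95 seconds.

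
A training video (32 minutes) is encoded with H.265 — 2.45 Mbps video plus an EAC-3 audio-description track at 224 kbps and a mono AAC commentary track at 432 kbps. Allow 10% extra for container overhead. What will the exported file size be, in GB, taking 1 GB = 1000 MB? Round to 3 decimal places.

0.820 GB

32 min = 1920 s
Audio total: 224 + 432 = 656 kbps = 0.656 Mbps.
Total bitrate: 2.45 + 0.656 = 3.106 Mbps.
Stream data: 3.106 Mbps × 1920 s = 5963.5 Mb.
With 10% container overhead: ×1.10.
6,560 Mb ÷ 8 = 820.0 MB → 0.82 GB.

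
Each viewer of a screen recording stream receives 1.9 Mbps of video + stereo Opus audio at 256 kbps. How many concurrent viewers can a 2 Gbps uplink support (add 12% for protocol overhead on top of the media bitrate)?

Audio: 256 kbps = 0.256 Mbps.
Per-viewer media rate: 2.156 Mbps.
On the wire with 12% overhead: 2.415 Mbps.
2 Gbps = 2,000 Mbps; 2,000 / 2.415 = 828.25 → 828 viewers.

828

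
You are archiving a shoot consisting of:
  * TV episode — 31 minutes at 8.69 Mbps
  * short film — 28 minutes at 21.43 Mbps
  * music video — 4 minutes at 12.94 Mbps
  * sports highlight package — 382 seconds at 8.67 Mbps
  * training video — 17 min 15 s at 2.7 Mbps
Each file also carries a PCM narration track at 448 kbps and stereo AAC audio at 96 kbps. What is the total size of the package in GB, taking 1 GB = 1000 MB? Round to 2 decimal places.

Audio total: 448 + 96 = 544 kbps = 0.544 Mbps.
TV episode: 9.234 Mbps × 1860 s = 17175.2 Mb
short film: 21.974 Mbps × 1680 s = 36916.3 Mb
music video: 13.484 Mbps × 240 s = 3236.2 Mb
sports highlight package: 9.214 Mbps × 382 s = 3519.7 Mb
training video: 3.244 Mbps × 1035 s = 3357.5 Mb
Total: 64205.0 Mb = 8025.6 MB.
= 8.026 GB.

8.03 GB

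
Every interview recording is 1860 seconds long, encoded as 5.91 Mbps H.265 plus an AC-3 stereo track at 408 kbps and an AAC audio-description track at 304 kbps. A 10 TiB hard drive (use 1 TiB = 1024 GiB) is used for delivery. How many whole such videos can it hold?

7141

Audio total: 408 + 304 = 712 kbps = 0.712 Mbps.
Total bitrate: 6.622 Mbps.
Per item: 6.622 Mbps × 1860 s = 12,317 Mb = 1,540 MB.
Capacity: 10 TiB = 87,960,930 Mb; 7141.47 items → 7141 complete.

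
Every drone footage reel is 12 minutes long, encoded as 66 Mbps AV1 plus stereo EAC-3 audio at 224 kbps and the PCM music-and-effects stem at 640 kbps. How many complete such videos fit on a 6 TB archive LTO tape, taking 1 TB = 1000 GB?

997

12 min = 720 s
Audio total: 224 + 640 = 864 kbps = 0.864 Mbps.
Total bitrate: 66.864 Mbps.
Per item: 66.864 Mbps × 720 s = 48,142 Mb = 6,018 MB.
Capacity: 6 TB = 48,000,000 Mb; 997.05 items → 997 complete.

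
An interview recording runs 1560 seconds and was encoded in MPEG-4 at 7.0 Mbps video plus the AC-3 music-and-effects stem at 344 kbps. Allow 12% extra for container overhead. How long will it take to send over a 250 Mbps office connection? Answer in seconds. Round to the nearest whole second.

51 seconds

Audio: 344 kbps = 0.344 Mbps.
Total bitrate: 7.344 Mbps.
File: 7.344 Mbps × 1560 s = 11456.6 Mb.
With 12% container overhead: ×1.12. → 12831.4 Mb.
At 250 Mbps: 12831.4 / 250 = 51.3 s ≈ 51.3 seconds.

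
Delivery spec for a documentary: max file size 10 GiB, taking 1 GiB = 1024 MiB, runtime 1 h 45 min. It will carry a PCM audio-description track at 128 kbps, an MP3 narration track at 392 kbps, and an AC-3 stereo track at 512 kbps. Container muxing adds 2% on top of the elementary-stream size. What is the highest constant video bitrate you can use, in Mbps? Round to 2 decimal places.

12.34 Mbps

Budget: 10 GiB = 85899.3 Mb.
Stream payload after overhead: 85899.3 / 1.02 = 84215.0 Mb.
1 h 45 min = 105 min = 6300 s
Total bitrate budget: 84215.0 Mb / 6300 s = 13.367 Mbps.
Audio total: 128 + 392 + 512 = 1032 kbps = 1.032 Mbps.
Video: 13.367 − 1.032 = 12.335 Mbps.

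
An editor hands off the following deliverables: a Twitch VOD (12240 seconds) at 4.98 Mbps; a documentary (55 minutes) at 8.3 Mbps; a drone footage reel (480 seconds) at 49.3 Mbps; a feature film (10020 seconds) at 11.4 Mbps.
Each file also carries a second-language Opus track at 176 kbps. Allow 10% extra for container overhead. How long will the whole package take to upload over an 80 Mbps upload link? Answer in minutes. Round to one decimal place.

52.9 minutes

Audio: 176 kbps = 0.176 Mbps.
Twitch VOD: 5.156 Mbps × 12240 s × 1.10 = 69420.4 Mb
documentary: 8.476 Mbps × 3300 s × 1.10 = 30767.9 Mb
drone footage reel: 49.476 Mbps × 480 s × 1.10 = 26123.3 Mb
feature film: 11.576 Mbps × 10020 s × 1.10 = 127590.7 Mb
Total: 253902.3 Mb = 31737.8 MB.
At 80 Mbps: 253902.3 / 80 = 3174 s ≈ 52.9 minutes.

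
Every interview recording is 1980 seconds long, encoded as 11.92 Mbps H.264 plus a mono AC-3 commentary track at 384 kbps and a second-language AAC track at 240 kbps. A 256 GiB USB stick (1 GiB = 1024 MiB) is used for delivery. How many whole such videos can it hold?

Audio total: 384 + 240 = 624 kbps = 0.624 Mbps.
Total bitrate: 12.544 Mbps.
Per item: 12.544 Mbps × 1980 s = 24,837 Mb = 3,105 MB.
Capacity: 256 GiB = 2,199,023 Mb; 88.54 items → 88 complete.

88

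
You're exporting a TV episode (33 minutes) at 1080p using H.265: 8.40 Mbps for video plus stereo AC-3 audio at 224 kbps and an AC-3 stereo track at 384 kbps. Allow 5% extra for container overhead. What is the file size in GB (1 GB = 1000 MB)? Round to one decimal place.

2.3 GB

33 min = 1980 s
Audio total: 224 + 384 = 608 kbps = 0.608 Mbps.
Total bitrate: 8.40 + 0.608 = 9.008 Mbps.
Stream data: 9.008 Mbps × 1980 s = 17835.8 Mb.
With 5% container overhead: ×1.05.
18,728 Mb ÷ 8 = 2,341 MB → 2.341 GB.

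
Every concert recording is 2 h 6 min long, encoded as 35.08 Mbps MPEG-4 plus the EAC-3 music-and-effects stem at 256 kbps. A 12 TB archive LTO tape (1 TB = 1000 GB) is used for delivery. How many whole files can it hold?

2 h 6 min = 126 min = 7560 s
Audio: 256 kbps = 0.256 Mbps.
Total bitrate: 35.336 Mbps.
Per item: 35.336 Mbps × 7560 s = 267,140 Mb = 33,393 MB.
Capacity: 12 TB = 96,000,000 Mb; 359.36 items → 359 complete.

359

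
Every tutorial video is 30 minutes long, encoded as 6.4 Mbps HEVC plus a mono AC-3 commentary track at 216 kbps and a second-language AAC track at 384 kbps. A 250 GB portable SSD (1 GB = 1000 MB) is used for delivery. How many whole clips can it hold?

30 min = 1800 s
Audio total: 216 + 384 = 600 kbps = 0.600 Mbps.
Total bitrate: 7.000 Mbps.
Per item: 7.000 Mbps × 1800 s = 12,600 Mb = 1,575 MB.
Capacity: 250 GB = 2,000,000 Mb; 158.73 items → 158 complete.

158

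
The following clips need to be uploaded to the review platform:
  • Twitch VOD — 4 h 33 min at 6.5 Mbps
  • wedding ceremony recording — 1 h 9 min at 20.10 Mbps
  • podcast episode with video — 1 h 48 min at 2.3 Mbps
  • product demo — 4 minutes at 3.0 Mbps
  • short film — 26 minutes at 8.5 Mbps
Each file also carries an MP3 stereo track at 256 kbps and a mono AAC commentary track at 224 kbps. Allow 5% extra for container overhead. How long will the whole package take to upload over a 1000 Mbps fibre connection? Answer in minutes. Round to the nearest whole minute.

Audio total: 256 + 224 = 480 kbps = 0.480 Mbps.
Twitch VOD: 6.980 Mbps × 16380 s × 1.05 = 120049.0 Mb
wedding ceremony recording: 20.580 Mbps × 4140 s × 1.05 = 89461.3 Mb
podcast episode with video: 2.780 Mbps × 6480 s × 1.05 = 18915.1 Mb
product demo: 3.480 Mbps × 240 s × 1.05 = 877.0 Mb
short film: 8.980 Mbps × 1560 s × 1.05 = 14709.2 Mb
Total: 244011.6 Mb = 30501.5 MB.
At 1000 Mbps: 244011.6 / 1000 = 244 s ≈ 4.07 minutes.

4 minutes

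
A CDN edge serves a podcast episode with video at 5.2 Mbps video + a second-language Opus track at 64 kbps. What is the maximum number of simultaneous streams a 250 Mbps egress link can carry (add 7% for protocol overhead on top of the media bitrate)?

Audio: 64 kbps = 0.064 Mbps.
Per-viewer media rate: 5.264 Mbps.
On the wire with 7% overhead: 5.632 Mbps.
250 Mbps = 250.0 Mbps; 250.0 / 5.632 = 44.39 → 44 viewers.

44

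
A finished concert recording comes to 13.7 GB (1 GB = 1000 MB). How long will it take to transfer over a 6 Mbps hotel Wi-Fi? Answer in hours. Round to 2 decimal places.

File: 13.7 GB = 109600.0 Mb.
At 6 Mbps: 109600.0 / 6 = 18266.7 s ≈ 5.07 hours.

5.07 hours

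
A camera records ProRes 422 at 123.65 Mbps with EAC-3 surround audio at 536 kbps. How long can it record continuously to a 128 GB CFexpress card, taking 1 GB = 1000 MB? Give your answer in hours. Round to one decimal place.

Audio: 536 kbps = 0.536 Mbps.
Total bitrate: 123.65 + 0.536 = 124.186 Mbps.
Capacity: 128 GB = 1,024,000 Mb.
Recording time: 1,024,000 / 124.186 = 8,246 s ≈ 2.29 hours.

2.3 hours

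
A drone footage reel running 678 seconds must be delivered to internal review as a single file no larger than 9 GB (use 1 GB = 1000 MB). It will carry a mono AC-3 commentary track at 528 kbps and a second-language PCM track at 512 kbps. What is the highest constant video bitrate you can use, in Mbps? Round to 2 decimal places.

105.15 Mbps

Budget: 9 GB = 72000.0 Mb.
Total bitrate budget: 72000.0 Mb / 678 s = 106.195 Mbps.
Audio total: 528 + 512 = 1040 kbps = 1.040 Mbps.
Video: 106.195 − 1.040 = 105.155 Mbps.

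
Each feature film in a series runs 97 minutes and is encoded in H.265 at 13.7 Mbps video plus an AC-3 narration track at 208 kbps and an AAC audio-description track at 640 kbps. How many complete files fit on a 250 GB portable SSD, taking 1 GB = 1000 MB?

97 min = 5820 s
Audio total: 208 + 640 = 848 kbps = 0.848 Mbps.
Total bitrate: 14.548 Mbps.
Per item: 14.548 Mbps × 5820 s = 84,669 Mb = 10,584 MB.
Capacity: 250 GB = 2,000,000 Mb; 23.62 items → 23 complete.

23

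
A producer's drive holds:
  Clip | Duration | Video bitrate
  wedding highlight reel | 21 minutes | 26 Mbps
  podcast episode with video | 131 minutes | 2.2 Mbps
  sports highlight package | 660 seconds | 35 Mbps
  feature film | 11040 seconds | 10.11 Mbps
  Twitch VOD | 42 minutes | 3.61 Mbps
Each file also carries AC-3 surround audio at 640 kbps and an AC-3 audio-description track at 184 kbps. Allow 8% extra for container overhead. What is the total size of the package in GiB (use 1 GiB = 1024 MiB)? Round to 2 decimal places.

26.79 GiB

Audio total: 640 + 184 = 824 kbps = 0.824 Mbps.
wedding highlight reel: 26.824 Mbps × 1260 s × 1.08 = 36502.1 Mb
podcast episode with video: 3.024 Mbps × 7860 s × 1.08 = 25670.1 Mb
sports highlight package: 35.824 Mbps × 660 s × 1.08 = 25535.3 Mb
feature film: 10.934 Mbps × 11040 s × 1.08 = 130368.3 Mb
Twitch VOD: 4.434 Mbps × 2520 s × 1.08 = 12067.6 Mb
Total: 230143.4 Mb = 28767.9 MB.
= 26.79 GiB.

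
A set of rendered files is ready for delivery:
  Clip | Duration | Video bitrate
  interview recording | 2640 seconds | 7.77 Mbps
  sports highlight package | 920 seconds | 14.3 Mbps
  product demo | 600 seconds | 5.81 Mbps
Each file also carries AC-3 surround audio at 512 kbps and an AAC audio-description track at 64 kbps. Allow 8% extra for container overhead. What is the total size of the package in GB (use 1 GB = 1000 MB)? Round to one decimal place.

5.3 GB

Audio total: 512 + 64 = 576 kbps = 0.576 Mbps.
interview recording: 8.346 Mbps × 2640 s × 1.08 = 23796.1 Mb
sports highlight package: 14.876 Mbps × 920 s × 1.08 = 14780.8 Mb
product demo: 6.386 Mbps × 600 s × 1.08 = 4138.1 Mb
Total: 42715.0 Mb = 5339.4 MB.
= 5.339 GB.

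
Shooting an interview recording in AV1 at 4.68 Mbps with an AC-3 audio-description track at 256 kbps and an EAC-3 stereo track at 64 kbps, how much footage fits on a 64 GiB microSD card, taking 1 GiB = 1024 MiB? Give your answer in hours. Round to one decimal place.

30.5 hours

Audio total: 256 + 64 = 320 kbps = 0.320 Mbps.
Total bitrate: 4.68 + 0.320 = 5.000 Mbps.
Capacity: 64 GiB = 549,756 Mb.
Recording time: 549,756 / 5.000 = 109,951 s ≈ 30.5 hours.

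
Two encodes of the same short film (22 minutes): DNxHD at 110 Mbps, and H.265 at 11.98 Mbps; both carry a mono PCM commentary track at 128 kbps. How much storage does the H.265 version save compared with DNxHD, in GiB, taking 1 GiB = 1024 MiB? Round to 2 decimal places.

22 min = 1320 s
Audio: 128 kbps = 0.128 Mbps.
DNxHD: 110.128 Mbps × 1320 s = 145369.0 Mb = 16.923 GiB.
H.265: 12.108 Mbps × 1320 s = 15982.6 Mb = 1.861 GiB.
Saving: 16.923 − 1.861 = 15.063 GiB.

15.06 GiB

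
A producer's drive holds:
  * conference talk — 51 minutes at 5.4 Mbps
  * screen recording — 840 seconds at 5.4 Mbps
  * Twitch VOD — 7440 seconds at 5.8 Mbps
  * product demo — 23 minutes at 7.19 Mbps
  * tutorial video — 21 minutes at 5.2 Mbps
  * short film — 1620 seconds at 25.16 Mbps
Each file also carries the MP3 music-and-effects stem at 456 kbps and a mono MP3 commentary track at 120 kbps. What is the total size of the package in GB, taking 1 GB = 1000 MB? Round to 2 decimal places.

16.30 GB

Audio total: 456 + 120 = 576 kbps = 0.576 Mbps.
conference talk: 5.976 Mbps × 3060 s = 18286.6 Mb
screen recording: 5.976 Mbps × 840 s = 5019.8 Mb
Twitch VOD: 6.376 Mbps × 7440 s = 47437.4 Mb
product demo: 7.766 Mbps × 1380 s = 10717.1 Mb
tutorial video: 5.776 Mbps × 1260 s = 7277.8 Mb
short film: 25.736 Mbps × 1620 s = 41692.3 Mb
Total: 130431.0 Mb = 16303.9 MB.
= 16.30 GB.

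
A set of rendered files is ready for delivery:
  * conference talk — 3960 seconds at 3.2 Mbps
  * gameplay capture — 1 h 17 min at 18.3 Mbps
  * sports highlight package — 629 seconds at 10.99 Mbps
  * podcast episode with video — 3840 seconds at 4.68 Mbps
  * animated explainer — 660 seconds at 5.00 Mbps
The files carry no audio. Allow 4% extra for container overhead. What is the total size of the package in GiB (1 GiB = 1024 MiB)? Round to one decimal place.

15.2 GiB

conference talk: 3.200 Mbps × 3960 s × 1.04 = 13178.9 Mb
gameplay capture: 18.300 Mbps × 4620 s × 1.04 = 87927.8 Mb
sports highlight package: 10.990 Mbps × 629 s × 1.04 = 7189.2 Mb
podcast episode with video: 4.680 Mbps × 3840 s × 1.04 = 18690.0 Mb
animated explainer: 5.000 Mbps × 660 s × 1.04 = 3432.0 Mb
Total: 130418.0 Mb = 16302.2 MB.
= 15.18 GiB.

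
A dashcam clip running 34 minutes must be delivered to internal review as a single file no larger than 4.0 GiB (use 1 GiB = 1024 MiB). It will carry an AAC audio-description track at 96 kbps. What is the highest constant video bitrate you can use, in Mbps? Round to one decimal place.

16.7 Mbps

Budget: 4.0 GiB = 34359.7 Mb.
34 min = 2040 s
Total bitrate budget: 34359.7 Mb / 2040 s = 16.843 Mbps.
Audio: 96 kbps = 0.096 Mbps.
Video: 16.843 − 0.096 = 16.747 Mbps.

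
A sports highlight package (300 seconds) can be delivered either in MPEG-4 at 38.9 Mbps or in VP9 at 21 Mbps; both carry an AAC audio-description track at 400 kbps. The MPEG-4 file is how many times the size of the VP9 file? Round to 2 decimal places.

Audio: 400 kbps = 0.400 Mbps.
MPEG-4: 39.300 Mbps × 300 s = 11790.0 Mb = 1.474 GB.
VP9: 21.400 Mbps × 300 s = 6420.0 Mb = 0.802 GB.
Ratio: 1.474 / 0.802 = 1.836.

1.84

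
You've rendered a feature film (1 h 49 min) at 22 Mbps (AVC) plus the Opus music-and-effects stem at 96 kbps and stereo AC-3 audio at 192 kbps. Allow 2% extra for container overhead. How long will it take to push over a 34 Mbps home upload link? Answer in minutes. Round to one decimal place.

72.9 minutes

1 h 49 min = 109 min = 6540 s
Audio total: 96 + 192 = 288 kbps = 0.288 Mbps.
Total bitrate: 22.288 Mbps.
File: 22.288 Mbps × 6540 s = 145763.5 Mb.
With 2% container overhead: ×1.02. → 148678.8 Mb.
At 34 Mbps: 148678.8 / 34 = 4372.9 s ≈ 72.9 minutes.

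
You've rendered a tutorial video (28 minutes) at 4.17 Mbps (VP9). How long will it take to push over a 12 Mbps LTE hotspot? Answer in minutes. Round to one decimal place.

28 min = 1680 s
File: 4.170 Mbps × 1680 s = 7005.6 Mb.
At 12 Mbps: 7005.6 / 12 = 583.8 s ≈ 9.73 minutes.

9.7 minutes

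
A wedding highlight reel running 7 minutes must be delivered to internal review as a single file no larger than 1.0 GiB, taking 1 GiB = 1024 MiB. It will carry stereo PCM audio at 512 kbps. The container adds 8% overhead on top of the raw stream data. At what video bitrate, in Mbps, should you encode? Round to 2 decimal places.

Budget: 1.0 GiB = 8589.9 Mb.
Stream payload after overhead: 8589.9 / 1.08 = 7953.6 Mb.
7 min = 420 s
Total bitrate budget: 7953.6 Mb / 420 s = 18.937 Mbps.
Audio: 512 kbps = 0.512 Mbps.
Video: 18.937 − 0.512 = 18.425 Mbps.

18.43 Mbps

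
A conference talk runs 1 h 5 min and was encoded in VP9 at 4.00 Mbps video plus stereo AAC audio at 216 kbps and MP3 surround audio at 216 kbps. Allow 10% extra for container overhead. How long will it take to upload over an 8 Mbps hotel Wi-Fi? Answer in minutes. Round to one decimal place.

39.6 minutes

1 h 5 min = 65 min = 3900 s
Audio total: 216 + 216 = 432 kbps = 0.432 Mbps.
Total bitrate: 4.432 Mbps.
File: 4.432 Mbps × 3900 s = 17284.8 Mb.
With 10% container overhead: ×1.10. → 19013.3 Mb.
At 8 Mbps: 19013.3 / 8 = 2376.7 s ≈ 39.6 minutes.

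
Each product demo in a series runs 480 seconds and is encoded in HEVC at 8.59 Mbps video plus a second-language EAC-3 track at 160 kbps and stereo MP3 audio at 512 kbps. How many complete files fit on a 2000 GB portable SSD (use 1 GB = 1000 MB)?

3598

Audio total: 160 + 512 = 672 kbps = 0.672 Mbps.
Total bitrate: 9.262 Mbps.
Per item: 9.262 Mbps × 480 s = 4,446 Mb = 555.7 MB.
Capacity: 2000 GB = 16,000,000 Mb; 3598.93 items → 3598 complete.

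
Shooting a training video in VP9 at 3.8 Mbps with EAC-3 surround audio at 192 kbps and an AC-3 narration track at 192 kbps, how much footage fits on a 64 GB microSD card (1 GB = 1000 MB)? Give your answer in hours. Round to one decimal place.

Audio total: 192 + 192 = 384 kbps = 0.384 Mbps.
Total bitrate: 3.8 + 0.384 = 4.184 Mbps.
Capacity: 64 GB = 512,000 Mb.
Recording time: 512,000 / 4.184 = 122,371 s ≈ 34.0 hours.

34.0 hours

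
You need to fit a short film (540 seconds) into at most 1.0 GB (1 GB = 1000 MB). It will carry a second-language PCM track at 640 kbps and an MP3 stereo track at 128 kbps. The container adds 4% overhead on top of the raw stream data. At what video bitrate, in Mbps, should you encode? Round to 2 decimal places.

13.48 Mbps

Budget: 1.0 GB = 8000.0 Mb.
Stream payload after overhead: 8000.0 / 1.04 = 7692.3 Mb.
Total bitrate budget: 7692.3 Mb / 540 s = 14.245 Mbps.
Audio total: 640 + 128 = 768 kbps = 0.768 Mbps.
Video: 14.245 − 0.768 = 13.477 Mbps.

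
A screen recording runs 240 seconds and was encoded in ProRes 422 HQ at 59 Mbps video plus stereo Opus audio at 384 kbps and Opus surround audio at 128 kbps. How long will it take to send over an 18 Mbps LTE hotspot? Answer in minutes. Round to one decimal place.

Audio total: 384 + 128 = 512 kbps = 0.512 Mbps.
Total bitrate: 59.512 Mbps.
File: 59.512 Mbps × 240 s = 14282.9 Mb.
At 18 Mbps: 14282.9 / 18 = 793.5 s ≈ 13.2 minutes.

13.2 minutes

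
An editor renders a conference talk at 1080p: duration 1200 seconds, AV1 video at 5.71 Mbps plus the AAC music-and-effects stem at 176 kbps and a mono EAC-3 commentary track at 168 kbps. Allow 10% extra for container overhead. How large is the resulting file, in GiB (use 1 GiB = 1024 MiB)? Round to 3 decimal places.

Audio total: 176 + 168 = 344 kbps = 0.344 Mbps.
Total bitrate: 5.71 + 0.344 = 6.054 Mbps.
Stream data: 6.054 Mbps × 1200 s = 7264.8 Mb.
With 10% container overhead: ×1.10.
7,991 Mb = 998,910,000 bytes ÷ 1,073,741,824 = 0.9303 GiB.

0.930 GiB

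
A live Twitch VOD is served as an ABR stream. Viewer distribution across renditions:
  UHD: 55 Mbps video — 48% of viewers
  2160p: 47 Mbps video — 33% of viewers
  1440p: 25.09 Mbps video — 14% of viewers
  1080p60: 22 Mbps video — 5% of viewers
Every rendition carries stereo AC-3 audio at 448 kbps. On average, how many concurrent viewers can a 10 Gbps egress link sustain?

Audio: 448 kbps = 0.448 Mbps.
Average per-viewer bitrate: 0.48×55.448 + 0.33×47.448 + 0.14×25.538 + 0.05×22.448 = 46.971 Mbps.
10 Gbps = 10,000 Mbps; 10,000 / 46.971 = 212.90 → 212.

212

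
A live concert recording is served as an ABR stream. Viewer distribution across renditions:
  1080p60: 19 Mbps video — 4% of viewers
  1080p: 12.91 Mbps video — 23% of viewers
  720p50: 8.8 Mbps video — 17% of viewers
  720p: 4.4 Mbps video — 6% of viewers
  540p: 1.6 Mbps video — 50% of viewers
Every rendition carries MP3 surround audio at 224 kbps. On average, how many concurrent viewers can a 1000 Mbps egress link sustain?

Audio: 224 kbps = 0.224 Mbps.
Average per-viewer bitrate: 0.04×19.224 + 0.23×13.134 + 0.17×9.024 + 0.06×4.624 + 0.50×1.824 = 6.513 Mbps.
1000 Mbps = 1,000 Mbps; 1,000 / 6.513 = 153.53 → 153.

153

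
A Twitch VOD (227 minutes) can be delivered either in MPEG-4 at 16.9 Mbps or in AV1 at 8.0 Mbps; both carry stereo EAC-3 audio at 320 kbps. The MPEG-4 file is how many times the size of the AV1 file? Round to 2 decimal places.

227 min = 13620 s
Audio: 320 kbps = 0.320 Mbps.
MPEG-4: 17.220 Mbps × 13620 s = 234536.4 Mb = 29.317 GB.
AV1: 8.320 Mbps × 13620 s = 113318.4 Mb = 14.165 GB.
Ratio: 29.317 / 14.165 = 2.070.

2.07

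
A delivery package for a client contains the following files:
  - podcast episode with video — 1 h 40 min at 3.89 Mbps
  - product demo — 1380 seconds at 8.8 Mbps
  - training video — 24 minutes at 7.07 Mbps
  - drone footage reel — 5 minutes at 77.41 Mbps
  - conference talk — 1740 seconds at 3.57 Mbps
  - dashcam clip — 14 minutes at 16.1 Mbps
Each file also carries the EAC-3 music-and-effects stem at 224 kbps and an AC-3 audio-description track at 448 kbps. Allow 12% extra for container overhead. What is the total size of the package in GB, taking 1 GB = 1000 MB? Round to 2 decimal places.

Audio total: 224 + 448 = 672 kbps = 0.672 Mbps.
podcast episode with video: 4.562 Mbps × 6000 s × 1.12 = 30656.6 Mb
product demo: 9.472 Mbps × 1380 s × 1.12 = 14639.9 Mb
training video: 7.742 Mbps × 1440 s × 1.12 = 12486.3 Mb
drone footage reel: 78.082 Mbps × 300 s × 1.12 = 26235.6 Mb
conference talk: 4.242 Mbps × 1740 s × 1.12 = 8266.8 Mb
dashcam clip: 16.772 Mbps × 840 s × 1.12 = 15779.1 Mb
Total: 108064.3 Mb = 13508.0 MB.
= 13.51 GB.

13.51 GB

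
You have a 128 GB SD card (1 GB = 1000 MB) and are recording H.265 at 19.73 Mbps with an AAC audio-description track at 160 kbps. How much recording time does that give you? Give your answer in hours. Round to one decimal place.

14.3 hours

Audio: 160 kbps = 0.160 Mbps.
Total bitrate: 19.73 + 0.160 = 19.890 Mbps.
Capacity: 128 GB = 1,024,000 Mb.
Recording time: 1,024,000 / 19.890 = 51,483 s ≈ 14.3 hours.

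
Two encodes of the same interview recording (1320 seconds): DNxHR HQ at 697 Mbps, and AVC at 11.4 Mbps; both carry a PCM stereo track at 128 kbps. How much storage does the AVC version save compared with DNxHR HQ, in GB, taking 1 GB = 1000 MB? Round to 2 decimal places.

113.12 GB

Audio: 128 kbps = 0.128 Mbps.
DNxHR HQ: 697.128 Mbps × 1320 s = 920209.0 Mb = 115.026 GB.
AVC: 11.528 Mbps × 1320 s = 15217.0 Mb = 1.902 GB.
Saving: 115.026 − 1.902 = 113.124 GB.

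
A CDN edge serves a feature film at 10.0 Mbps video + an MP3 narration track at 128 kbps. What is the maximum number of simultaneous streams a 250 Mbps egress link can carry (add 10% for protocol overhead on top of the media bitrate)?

Audio: 128 kbps = 0.128 Mbps.
Per-viewer media rate: 10.128 Mbps.
On the wire with 10% overhead: 11.141 Mbps.
250 Mbps = 250.0 Mbps; 250.0 / 11.141 = 22.44 → 22 viewers.

22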